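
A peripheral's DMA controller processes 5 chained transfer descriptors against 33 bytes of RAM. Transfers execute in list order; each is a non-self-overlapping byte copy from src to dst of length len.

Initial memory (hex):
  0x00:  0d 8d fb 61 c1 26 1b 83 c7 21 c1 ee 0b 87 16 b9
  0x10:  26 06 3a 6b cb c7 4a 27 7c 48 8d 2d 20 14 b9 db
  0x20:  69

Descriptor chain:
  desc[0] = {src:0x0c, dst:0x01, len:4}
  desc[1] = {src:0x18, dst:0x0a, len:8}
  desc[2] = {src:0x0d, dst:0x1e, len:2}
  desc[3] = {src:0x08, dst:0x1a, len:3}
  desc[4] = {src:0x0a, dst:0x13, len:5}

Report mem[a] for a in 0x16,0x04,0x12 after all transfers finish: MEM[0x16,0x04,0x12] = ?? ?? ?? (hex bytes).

[0] 0x0c->0x01 len=4 : 0b 87 16 b9
[1] 0x18->0x0a len=8 : 7c 48 8d 2d 20 14 b9 db
[2] 0x0d->0x1e len=2 : 2d 20
[3] 0x08->0x1a len=3 : c7 21 7c
[4] 0x0a->0x13 len=5 : 7c 48 8d 2d 20
query mem[0x16]=0x2d, mem[0x04]=0xb9, mem[0x12]=0x3a

MEM[0x16,0x04,0x12] = 2d b9 3a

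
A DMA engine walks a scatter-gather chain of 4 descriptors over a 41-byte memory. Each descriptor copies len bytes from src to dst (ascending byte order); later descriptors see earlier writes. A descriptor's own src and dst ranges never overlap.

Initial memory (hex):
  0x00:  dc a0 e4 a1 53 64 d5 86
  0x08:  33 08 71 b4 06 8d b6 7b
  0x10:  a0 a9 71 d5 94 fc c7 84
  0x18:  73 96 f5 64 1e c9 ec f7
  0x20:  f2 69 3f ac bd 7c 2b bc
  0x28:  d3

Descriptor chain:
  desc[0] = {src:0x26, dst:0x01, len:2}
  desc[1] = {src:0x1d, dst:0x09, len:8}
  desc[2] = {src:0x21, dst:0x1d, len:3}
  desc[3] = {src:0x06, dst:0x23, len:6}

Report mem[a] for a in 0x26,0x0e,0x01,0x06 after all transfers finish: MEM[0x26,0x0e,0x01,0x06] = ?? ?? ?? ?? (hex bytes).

MEM[0x26,0x0e,0x01,0x06] = c9 3f 2b d5

  after D0: wrote 2B at 0x01 = 2bbc
  after D1: wrote 8B at 0x09 = c9ecf7f2693facbd
  after D2: wrote 3B at 0x1d = 693fac
  after D3: wrote 6B at 0x23 = d58633c9ecf7
query mem[0x26]=0xc9, mem[0x0e]=0x3f, mem[0x01]=0x2b, mem[0x06]=0xd5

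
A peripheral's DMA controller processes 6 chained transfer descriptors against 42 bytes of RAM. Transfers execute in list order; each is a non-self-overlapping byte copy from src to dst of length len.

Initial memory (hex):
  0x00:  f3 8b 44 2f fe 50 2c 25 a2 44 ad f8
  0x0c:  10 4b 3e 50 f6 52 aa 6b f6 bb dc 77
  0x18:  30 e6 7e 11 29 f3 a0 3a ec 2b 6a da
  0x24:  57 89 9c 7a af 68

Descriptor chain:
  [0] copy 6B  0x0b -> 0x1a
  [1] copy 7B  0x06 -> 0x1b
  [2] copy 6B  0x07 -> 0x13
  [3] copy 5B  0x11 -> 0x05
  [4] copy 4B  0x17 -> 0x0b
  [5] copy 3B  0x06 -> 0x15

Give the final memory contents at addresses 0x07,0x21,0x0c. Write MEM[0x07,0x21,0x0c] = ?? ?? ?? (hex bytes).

MEM[0x07,0x21,0x0c] = 25 10 10

#0 dst[0x1a+6] := {0xf8,0x10,0x4b,0x3e,0x50,0xf6}
#1 dst[0x1b+7] := {0x2c,0x25,0xa2,0x44,0xad,0xf8,0x10}
#2 dst[0x13+6] := {0x25,0xa2,0x44,0xad,0xf8,0x10}
#3 dst[0x05+5] := {0x52,0xaa,0x25,0xa2,0x44}
#4 dst[0x0b+4] := {0xf8,0x10,0xe6,0xf8}
#5 dst[0x15+3] := {0xaa,0x25,0xa2}
query mem[0x07]=0x25, mem[0x21]=0x10, mem[0x0c]=0x10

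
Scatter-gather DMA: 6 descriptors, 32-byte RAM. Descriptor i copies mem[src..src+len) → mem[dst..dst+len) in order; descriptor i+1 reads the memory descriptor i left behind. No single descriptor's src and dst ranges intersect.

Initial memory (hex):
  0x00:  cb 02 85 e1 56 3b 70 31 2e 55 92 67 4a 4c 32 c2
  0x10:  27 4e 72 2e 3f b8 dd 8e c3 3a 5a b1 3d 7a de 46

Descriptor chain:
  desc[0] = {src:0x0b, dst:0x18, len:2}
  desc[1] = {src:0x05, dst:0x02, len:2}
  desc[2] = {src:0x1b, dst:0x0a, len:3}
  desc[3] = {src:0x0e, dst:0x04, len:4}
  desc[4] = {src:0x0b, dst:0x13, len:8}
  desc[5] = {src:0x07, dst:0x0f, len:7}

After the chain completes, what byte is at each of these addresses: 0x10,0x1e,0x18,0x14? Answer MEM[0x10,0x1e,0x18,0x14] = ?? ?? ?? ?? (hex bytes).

MEM[0x10,0x1e,0x18,0x14] = 2e de 27 7a

#0 dst[0x18+2] := {0x67,0x4a}
#1 dst[0x02+2] := {0x3b,0x70}
#2 dst[0x0a+3] := {0xb1,0x3d,0x7a}
#3 dst[0x04+4] := {0x32,0xc2,0x27,0x4e}
#4 dst[0x13+8] := {0x3d,0x7a,0x4c,0x32,0xc2,0x27,0x4e,0x72}
#5 dst[0x0f+7] := {0x4e,0x2e,0x55,0xb1,0x3d,0x7a,0x4c}
query mem[0x10]=0x2e, mem[0x1e]=0xde, mem[0x18]=0x27, mem[0x14]=0x7a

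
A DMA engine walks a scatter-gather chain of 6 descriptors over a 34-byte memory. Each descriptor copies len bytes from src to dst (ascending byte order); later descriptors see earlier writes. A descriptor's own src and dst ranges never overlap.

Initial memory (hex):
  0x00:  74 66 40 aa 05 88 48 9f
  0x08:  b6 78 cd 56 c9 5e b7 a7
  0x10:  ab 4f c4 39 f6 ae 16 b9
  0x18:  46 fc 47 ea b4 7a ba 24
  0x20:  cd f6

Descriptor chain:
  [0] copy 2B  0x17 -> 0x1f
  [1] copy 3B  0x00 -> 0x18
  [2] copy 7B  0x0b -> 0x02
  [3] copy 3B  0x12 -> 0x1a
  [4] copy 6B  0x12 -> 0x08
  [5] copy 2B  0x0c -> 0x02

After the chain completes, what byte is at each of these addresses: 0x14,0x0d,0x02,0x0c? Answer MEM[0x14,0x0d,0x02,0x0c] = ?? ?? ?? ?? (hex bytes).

D0: mem[0x1f..0x20] <- [b9 46]
D1: mem[0x18..0x1a] <- [74 66 40]
D2: mem[0x02..0x08] <- [56 c9 5e b7 a7 ab 4f]
D3: mem[0x1a..0x1c] <- [c4 39 f6]
D4: mem[0x08..0x0d] <- [c4 39 f6 ae 16 b9]
D5: mem[0x02..0x03] <- [16 b9]
query mem[0x14]=0xf6, mem[0x0d]=0xb9, mem[0x02]=0x16, mem[0x0c]=0x16

MEM[0x14,0x0d,0x02,0x0c] = f6 b9 16 16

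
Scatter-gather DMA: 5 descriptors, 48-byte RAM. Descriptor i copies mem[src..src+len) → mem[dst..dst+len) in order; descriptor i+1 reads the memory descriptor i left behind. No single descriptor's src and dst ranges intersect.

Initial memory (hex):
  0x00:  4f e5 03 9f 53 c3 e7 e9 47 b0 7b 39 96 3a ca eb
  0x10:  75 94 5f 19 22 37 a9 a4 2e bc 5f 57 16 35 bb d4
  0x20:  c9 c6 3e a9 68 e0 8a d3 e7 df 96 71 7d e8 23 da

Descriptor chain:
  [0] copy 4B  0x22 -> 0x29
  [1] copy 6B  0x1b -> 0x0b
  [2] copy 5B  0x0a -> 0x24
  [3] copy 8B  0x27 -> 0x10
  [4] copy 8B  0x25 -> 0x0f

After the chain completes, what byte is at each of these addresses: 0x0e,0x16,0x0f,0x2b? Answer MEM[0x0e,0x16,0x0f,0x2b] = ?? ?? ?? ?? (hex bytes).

MEM[0x0e,0x16,0x0f,0x2b] = bb e0 57 68

#0 dst[0x29+4] := {0x3e,0xa9,0x68,0xe0}
#1 dst[0x0b+6] := {0x57,0x16,0x35,0xbb,0xd4,0xc9}
#2 dst[0x24+5] := {0x7b,0x57,0x16,0x35,0xbb}
#3 dst[0x10+8] := {0x35,0xbb,0x3e,0xa9,0x68,0xe0,0xe8,0x23}
#4 dst[0x0f+8] := {0x57,0x16,0x35,0xbb,0x3e,0xa9,0x68,0xe0}
query mem[0x0e]=0xbb, mem[0x16]=0xe0, mem[0x0f]=0x57, mem[0x2b]=0x68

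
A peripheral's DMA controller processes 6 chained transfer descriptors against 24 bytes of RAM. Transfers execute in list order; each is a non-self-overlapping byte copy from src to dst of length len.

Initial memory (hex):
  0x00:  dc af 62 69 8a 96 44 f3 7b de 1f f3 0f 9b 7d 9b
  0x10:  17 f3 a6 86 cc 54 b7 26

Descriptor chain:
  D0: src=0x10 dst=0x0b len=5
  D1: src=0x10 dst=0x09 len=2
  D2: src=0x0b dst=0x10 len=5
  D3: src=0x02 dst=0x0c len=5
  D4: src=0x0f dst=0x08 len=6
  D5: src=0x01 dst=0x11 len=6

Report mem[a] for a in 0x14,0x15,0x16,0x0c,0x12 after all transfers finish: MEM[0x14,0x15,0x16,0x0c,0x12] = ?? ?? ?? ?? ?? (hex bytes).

MEM[0x14,0x15,0x16,0x0c,0x12] = 8a 96 44 86 62

#0 dst[0x0b+5] := {0x17,0xf3,0xa6,0x86,0xcc}
#1 dst[0x09+2] := {0x17,0xf3}
#2 dst[0x10+5] := {0x17,0xf3,0xa6,0x86,0xcc}
#3 dst[0x0c+5] := {0x62,0x69,0x8a,0x96,0x44}
#4 dst[0x08+6] := {0x96,0x44,0xf3,0xa6,0x86,0xcc}
#5 dst[0x11+6] := {0xaf,0x62,0x69,0x8a,0x96,0x44}
query mem[0x14]=0x8a, mem[0x15]=0x96, mem[0x16]=0x44, mem[0x0c]=0x86, mem[0x12]=0x62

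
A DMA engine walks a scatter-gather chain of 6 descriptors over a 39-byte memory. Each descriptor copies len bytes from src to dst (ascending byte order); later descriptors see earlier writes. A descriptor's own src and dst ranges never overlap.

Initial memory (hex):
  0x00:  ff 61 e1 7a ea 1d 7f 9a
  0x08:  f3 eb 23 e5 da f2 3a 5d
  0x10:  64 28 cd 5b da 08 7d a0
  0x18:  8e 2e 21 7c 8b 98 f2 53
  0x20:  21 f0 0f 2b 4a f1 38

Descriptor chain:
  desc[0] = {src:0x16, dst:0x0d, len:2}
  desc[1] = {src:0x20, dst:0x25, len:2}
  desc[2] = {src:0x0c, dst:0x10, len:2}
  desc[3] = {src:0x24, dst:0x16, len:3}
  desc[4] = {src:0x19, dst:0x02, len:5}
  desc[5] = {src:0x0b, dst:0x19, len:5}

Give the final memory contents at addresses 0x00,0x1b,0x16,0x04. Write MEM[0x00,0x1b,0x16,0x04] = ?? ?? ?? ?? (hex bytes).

MEM[0x00,0x1b,0x16,0x04] = ff 7d 4a 7c

D0: mem[0x0d..0x0e] <- [7d a0]
D1: mem[0x25..0x26] <- [21 f0]
D2: mem[0x10..0x11] <- [da 7d]
D3: mem[0x16..0x18] <- [4a 21 f0]
D4: mem[0x02..0x06] <- [2e 21 7c 8b 98]
D5: mem[0x19..0x1d] <- [e5 da 7d a0 5d]
query mem[0x00]=0xff, mem[0x1b]=0x7d, mem[0x16]=0x4a, mem[0x04]=0x7c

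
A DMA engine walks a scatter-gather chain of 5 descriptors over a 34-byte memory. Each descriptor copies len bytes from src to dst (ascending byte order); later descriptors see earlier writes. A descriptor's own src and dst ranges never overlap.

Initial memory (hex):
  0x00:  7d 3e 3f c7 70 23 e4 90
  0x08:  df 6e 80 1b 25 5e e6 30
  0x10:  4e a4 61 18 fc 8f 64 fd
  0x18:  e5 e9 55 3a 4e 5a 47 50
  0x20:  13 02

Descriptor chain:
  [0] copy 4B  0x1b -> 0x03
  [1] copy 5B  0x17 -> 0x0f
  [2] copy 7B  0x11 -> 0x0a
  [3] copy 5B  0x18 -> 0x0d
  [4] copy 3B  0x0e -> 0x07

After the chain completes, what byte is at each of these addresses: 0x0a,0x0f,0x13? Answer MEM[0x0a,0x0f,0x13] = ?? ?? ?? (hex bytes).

MEM[0x0a,0x0f,0x13] = e9 55 3a

[0] 0x1b->0x03 len=4 : 3a 4e 5a 47
[1] 0x17->0x0f len=5 : fd e5 e9 55 3a
[2] 0x11->0x0a len=7 : e9 55 3a fc 8f 64 fd
[3] 0x18->0x0d len=5 : e5 e9 55 3a 4e
[4] 0x0e->0x07 len=3 : e9 55 3a
query mem[0x0a]=0xe9, mem[0x0f]=0x55, mem[0x13]=0x3a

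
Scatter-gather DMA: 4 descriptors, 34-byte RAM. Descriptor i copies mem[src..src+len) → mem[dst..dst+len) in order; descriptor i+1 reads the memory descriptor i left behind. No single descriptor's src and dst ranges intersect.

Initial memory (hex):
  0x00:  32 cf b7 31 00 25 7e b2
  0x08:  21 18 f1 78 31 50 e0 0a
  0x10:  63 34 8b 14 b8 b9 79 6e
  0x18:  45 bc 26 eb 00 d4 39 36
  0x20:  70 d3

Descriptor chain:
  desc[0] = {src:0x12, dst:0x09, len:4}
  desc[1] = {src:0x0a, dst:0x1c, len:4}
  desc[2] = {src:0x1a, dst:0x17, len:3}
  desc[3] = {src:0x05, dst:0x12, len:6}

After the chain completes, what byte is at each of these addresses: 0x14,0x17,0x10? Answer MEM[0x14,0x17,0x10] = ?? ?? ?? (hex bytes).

  after D0: wrote 4B at 0x09 = 8b14b8b9
  after D1: wrote 4B at 0x1c = 14b8b950
  after D2: wrote 3B at 0x17 = 26eb14
  after D3: wrote 6B at 0x12 = 257eb2218b14
query mem[0x14]=0xb2, mem[0x17]=0x14, mem[0x10]=0x63

MEM[0x14,0x17,0x10] = b2 14 63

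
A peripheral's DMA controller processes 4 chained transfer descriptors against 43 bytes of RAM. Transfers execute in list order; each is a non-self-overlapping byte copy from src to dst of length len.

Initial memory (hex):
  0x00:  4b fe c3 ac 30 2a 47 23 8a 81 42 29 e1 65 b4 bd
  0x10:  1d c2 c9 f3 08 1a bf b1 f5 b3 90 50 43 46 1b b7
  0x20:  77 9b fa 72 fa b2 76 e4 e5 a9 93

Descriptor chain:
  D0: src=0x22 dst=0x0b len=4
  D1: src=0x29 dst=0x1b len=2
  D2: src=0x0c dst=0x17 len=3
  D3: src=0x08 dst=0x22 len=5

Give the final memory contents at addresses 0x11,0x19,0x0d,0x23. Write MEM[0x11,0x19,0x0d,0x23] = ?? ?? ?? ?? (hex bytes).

#0 dst[0x0b+4] := {0xfa,0x72,0xfa,0xb2}
#1 dst[0x1b+2] := {0xa9,0x93}
#2 dst[0x17+3] := {0x72,0xfa,0xb2}
#3 dst[0x22+5] := {0x8a,0x81,0x42,0xfa,0x72}
query mem[0x11]=0xc2, mem[0x19]=0xb2, mem[0x0d]=0xfa, mem[0x23]=0x81

MEM[0x11,0x19,0x0d,0x23] = c2 b2 fa 81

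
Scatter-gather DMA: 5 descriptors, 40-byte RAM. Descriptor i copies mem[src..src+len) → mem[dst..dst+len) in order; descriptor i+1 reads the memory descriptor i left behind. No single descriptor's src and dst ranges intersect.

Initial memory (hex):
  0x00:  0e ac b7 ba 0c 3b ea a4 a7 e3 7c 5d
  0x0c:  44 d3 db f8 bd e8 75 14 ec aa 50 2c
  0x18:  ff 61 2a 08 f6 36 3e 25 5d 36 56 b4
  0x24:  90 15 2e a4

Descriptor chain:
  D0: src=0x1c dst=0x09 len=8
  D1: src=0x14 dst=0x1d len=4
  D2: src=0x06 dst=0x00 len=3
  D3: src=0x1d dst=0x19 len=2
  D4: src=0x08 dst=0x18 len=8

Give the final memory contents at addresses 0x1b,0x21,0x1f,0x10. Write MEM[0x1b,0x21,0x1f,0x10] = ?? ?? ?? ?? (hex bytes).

MEM[0x1b,0x21,0x1f,0x10] = 3e 36 56 b4

D0: mem[0x09..0x10] <- [f6 36 3e 25 5d 36 56 b4]
D1: mem[0x1d..0x20] <- [ec aa 50 2c]
D2: mem[0x00..0x02] <- [ea a4 a7]
D3: mem[0x19..0x1a] <- [ec aa]
D4: mem[0x18..0x1f] <- [a7 f6 36 3e 25 5d 36 56]
query mem[0x1b]=0x3e, mem[0x21]=0x36, mem[0x1f]=0x56, mem[0x10]=0xb4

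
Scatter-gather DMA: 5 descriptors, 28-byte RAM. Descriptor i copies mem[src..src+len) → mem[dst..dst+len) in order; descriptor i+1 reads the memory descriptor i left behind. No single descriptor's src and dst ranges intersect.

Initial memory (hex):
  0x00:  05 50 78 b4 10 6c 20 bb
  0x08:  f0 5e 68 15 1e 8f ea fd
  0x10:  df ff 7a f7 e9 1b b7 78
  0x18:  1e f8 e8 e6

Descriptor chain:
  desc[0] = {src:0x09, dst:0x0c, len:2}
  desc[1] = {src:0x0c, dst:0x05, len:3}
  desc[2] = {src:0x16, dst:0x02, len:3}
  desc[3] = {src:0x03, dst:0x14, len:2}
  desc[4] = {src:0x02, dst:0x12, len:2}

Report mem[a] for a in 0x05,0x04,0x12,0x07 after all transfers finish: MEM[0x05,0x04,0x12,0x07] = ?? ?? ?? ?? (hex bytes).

#0 dst[0x0c+2] := {0x5e,0x68}
#1 dst[0x05+3] := {0x5e,0x68,0xea}
#2 dst[0x02+3] := {0xb7,0x78,0x1e}
#3 dst[0x14+2] := {0x78,0x1e}
#4 dst[0x12+2] := {0xb7,0x78}
query mem[0x05]=0x5e, mem[0x04]=0x1e, mem[0x12]=0xb7, mem[0x07]=0xea

MEM[0x05,0x04,0x12,0x07] = 5e 1e b7 ea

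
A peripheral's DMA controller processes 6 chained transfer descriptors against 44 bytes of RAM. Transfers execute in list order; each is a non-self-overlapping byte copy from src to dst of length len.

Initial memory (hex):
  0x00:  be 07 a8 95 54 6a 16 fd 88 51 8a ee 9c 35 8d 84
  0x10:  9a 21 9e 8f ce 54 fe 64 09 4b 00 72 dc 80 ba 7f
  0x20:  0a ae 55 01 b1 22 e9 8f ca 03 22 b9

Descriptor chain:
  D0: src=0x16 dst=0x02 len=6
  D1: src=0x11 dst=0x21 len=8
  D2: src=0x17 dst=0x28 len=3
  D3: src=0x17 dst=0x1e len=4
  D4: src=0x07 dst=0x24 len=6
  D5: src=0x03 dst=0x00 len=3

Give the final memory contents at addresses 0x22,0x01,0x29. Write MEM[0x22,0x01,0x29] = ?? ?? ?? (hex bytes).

MEM[0x22,0x01,0x29] = 9e 09 9c

D0: mem[0x02..0x07] <- [fe 64 09 4b 00 72]
D1: mem[0x21..0x28] <- [21 9e 8f ce 54 fe 64 09]
D2: mem[0x28..0x2a] <- [64 09 4b]
D3: mem[0x1e..0x21] <- [64 09 4b 00]
D4: mem[0x24..0x29] <- [72 88 51 8a ee 9c]
D5: mem[0x00..0x02] <- [64 09 4b]
query mem[0x22]=0x9e, mem[0x01]=0x09, mem[0x29]=0x9c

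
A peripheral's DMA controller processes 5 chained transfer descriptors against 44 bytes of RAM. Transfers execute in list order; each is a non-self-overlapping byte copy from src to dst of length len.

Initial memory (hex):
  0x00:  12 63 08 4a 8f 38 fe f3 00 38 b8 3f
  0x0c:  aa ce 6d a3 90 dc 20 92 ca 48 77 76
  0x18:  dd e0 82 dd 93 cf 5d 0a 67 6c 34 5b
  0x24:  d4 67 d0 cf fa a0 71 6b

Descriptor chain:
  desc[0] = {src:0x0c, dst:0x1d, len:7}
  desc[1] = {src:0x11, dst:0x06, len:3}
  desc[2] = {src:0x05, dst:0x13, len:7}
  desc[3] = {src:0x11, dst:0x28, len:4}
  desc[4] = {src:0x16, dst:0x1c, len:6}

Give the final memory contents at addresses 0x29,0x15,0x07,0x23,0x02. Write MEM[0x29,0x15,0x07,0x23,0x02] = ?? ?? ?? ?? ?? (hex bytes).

MEM[0x29,0x15,0x07,0x23,0x02] = 20 20 20 20 08

D0: mem[0x1d..0x23] <- [aa ce 6d a3 90 dc 20]
D1: mem[0x06..0x08] <- [dc 20 92]
D2: mem[0x13..0x19] <- [38 dc 20 92 38 b8 3f]
D3: mem[0x28..0x2b] <- [dc 20 38 dc]
D4: mem[0x1c..0x21] <- [92 38 b8 3f 82 dd]
query mem[0x29]=0x20, mem[0x15]=0x20, mem[0x07]=0x20, mem[0x23]=0x20, mem[0x02]=0x08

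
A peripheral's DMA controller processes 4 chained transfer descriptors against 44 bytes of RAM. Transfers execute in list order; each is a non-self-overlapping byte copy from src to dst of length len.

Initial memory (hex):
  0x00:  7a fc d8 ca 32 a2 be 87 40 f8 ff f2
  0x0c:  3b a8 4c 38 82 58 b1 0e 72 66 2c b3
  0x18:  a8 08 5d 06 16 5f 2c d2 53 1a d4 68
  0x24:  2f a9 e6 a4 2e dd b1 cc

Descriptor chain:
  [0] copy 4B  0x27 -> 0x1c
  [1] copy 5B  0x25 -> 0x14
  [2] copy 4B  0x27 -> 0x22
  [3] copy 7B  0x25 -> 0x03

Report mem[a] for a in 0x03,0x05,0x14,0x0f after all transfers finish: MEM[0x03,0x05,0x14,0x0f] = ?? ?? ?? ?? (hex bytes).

[0] 0x27->0x1c len=4 : a4 2e dd b1
[1] 0x25->0x14 len=5 : a9 e6 a4 2e dd
[2] 0x27->0x22 len=4 : a4 2e dd b1
[3] 0x25->0x03 len=7 : b1 e6 a4 2e dd b1 cc
query mem[0x03]=0xb1, mem[0x05]=0xa4, mem[0x14]=0xa9, mem[0x0f]=0x38

MEM[0x03,0x05,0x14,0x0f] = b1 a4 a9 38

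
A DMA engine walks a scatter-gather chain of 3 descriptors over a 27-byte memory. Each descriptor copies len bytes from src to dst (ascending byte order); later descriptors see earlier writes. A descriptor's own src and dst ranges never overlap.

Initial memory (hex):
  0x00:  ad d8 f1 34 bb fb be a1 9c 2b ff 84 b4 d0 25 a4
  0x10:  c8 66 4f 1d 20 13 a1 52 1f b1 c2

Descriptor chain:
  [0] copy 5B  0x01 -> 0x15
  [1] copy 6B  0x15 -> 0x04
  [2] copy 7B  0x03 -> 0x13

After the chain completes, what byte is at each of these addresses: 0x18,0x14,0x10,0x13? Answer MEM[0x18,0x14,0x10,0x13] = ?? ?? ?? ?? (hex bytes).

MEM[0x18,0x14,0x10,0x13] = fb d8 c8 34

D0: mem[0x15..0x19] <- [d8 f1 34 bb fb]
D1: mem[0x04..0x09] <- [d8 f1 34 bb fb c2]
D2: mem[0x13..0x19] <- [34 d8 f1 34 bb fb c2]
query mem[0x18]=0xfb, mem[0x14]=0xd8, mem[0x10]=0xc8, mem[0x13]=0x34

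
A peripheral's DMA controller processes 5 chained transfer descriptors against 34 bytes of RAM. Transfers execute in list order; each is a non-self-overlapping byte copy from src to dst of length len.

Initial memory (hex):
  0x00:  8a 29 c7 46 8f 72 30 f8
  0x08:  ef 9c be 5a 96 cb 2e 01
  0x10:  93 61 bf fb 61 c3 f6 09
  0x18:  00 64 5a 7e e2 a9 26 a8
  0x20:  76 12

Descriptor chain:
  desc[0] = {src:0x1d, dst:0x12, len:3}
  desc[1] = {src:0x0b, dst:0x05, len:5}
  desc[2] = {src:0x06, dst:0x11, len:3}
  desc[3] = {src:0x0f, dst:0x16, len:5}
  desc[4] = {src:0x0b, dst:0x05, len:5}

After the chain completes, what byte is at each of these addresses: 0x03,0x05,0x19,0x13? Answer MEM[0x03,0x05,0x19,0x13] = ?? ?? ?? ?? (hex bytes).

MEM[0x03,0x05,0x19,0x13] = 46 5a cb 2e

D0: mem[0x12..0x14] <- [a9 26 a8]
D1: mem[0x05..0x09] <- [5a 96 cb 2e 01]
D2: mem[0x11..0x13] <- [96 cb 2e]
D3: mem[0x16..0x1a] <- [01 93 96 cb 2e]
D4: mem[0x05..0x09] <- [5a 96 cb 2e 01]
query mem[0x03]=0x46, mem[0x05]=0x5a, mem[0x19]=0xcb, mem[0x13]=0x2e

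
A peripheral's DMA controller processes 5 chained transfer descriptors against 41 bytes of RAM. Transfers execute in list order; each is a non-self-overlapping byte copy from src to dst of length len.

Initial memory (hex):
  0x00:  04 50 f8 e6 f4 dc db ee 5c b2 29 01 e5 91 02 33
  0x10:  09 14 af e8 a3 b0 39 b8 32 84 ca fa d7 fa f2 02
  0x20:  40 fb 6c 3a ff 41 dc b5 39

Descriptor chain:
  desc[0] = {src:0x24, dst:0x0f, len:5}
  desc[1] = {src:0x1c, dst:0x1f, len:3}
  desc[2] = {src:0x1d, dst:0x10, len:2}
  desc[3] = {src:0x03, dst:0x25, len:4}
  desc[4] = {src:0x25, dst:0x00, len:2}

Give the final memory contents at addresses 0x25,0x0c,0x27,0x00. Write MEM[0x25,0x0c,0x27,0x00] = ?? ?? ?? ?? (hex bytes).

MEM[0x25,0x0c,0x27,0x00] = e6 e5 dc e6

[0] 0x24->0x0f len=5 : ff 41 dc b5 39
[1] 0x1c->0x1f len=3 : d7 fa f2
[2] 0x1d->0x10 len=2 : fa f2
[3] 0x03->0x25 len=4 : e6 f4 dc db
[4] 0x25->0x00 len=2 : e6 f4
query mem[0x25]=0xe6, mem[0x0c]=0xe5, mem[0x27]=0xdc, mem[0x00]=0xe6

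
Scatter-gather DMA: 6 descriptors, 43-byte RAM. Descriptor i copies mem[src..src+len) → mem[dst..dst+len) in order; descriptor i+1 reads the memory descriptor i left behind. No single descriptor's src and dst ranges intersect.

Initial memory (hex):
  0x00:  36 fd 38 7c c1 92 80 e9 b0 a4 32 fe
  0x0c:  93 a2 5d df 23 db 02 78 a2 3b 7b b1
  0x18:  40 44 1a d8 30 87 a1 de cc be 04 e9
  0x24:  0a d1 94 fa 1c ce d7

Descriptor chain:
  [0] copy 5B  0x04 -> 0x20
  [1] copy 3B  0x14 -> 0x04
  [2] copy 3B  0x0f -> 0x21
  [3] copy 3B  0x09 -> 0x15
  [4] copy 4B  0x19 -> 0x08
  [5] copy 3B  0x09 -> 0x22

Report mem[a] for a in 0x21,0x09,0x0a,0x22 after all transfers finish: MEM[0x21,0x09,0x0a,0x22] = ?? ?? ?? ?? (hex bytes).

[0] 0x04->0x20 len=5 : c1 92 80 e9 b0
[1] 0x14->0x04 len=3 : a2 3b 7b
[2] 0x0f->0x21 len=3 : df 23 db
[3] 0x09->0x15 len=3 : a4 32 fe
[4] 0x19->0x08 len=4 : 44 1a d8 30
[5] 0x09->0x22 len=3 : 1a d8 30
query mem[0x21]=0xdf, mem[0x09]=0x1a, mem[0x0a]=0xd8, mem[0x22]=0x1a

MEM[0x21,0x09,0x0a,0x22] = df 1a d8 1a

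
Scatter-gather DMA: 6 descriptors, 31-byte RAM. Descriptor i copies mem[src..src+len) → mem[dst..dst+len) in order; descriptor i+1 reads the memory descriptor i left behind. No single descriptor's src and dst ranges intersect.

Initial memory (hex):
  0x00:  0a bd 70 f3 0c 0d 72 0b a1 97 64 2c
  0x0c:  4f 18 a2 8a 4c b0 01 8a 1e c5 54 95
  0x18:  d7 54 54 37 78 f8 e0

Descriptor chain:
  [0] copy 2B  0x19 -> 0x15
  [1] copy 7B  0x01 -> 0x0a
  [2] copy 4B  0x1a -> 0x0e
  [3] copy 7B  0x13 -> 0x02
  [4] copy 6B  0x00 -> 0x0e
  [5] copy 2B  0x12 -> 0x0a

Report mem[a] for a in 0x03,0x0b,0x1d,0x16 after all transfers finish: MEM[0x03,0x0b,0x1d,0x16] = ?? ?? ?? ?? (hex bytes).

MEM[0x03,0x0b,0x1d,0x16] = 1e 54 f8 54

  after D0: wrote 2B at 0x15 = 5454
  after D1: wrote 7B at 0x0a = bd70f30c0d720b
  after D2: wrote 4B at 0x0e = 543778f8
  after D3: wrote 7B at 0x02 = 8a1e545495d754
  after D4: wrote 6B at 0x0e = 0abd8a1e5454
  after D5: wrote 2B at 0x0a = 5454
query mem[0x03]=0x1e, mem[0x0b]=0x54, mem[0x1d]=0xf8, mem[0x16]=0x54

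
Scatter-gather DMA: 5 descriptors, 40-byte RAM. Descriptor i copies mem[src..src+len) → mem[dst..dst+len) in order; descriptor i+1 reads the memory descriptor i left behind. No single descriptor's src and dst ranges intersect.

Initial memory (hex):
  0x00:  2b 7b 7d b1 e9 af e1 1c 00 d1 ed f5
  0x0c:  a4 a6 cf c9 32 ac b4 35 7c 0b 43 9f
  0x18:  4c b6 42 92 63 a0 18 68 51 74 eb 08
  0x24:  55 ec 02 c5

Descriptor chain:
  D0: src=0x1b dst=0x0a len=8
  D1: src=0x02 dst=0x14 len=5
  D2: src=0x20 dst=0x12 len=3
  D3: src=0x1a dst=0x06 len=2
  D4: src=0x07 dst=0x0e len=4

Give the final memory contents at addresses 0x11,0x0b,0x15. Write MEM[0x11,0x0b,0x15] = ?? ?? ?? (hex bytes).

#0 dst[0x0a+8] := {0x92,0x63,0xa0,0x18,0x68,0x51,0x74,0xeb}
#1 dst[0x14+5] := {0x7d,0xb1,0xe9,0xaf,0xe1}
#2 dst[0x12+3] := {0x51,0x74,0xeb}
#3 dst[0x06+2] := {0x42,0x92}
#4 dst[0x0e+4] := {0x92,0x00,0xd1,0x92}
query mem[0x11]=0x92, mem[0x0b]=0x63, mem[0x15]=0xb1

MEM[0x11,0x0b,0x15] = 92 63 b1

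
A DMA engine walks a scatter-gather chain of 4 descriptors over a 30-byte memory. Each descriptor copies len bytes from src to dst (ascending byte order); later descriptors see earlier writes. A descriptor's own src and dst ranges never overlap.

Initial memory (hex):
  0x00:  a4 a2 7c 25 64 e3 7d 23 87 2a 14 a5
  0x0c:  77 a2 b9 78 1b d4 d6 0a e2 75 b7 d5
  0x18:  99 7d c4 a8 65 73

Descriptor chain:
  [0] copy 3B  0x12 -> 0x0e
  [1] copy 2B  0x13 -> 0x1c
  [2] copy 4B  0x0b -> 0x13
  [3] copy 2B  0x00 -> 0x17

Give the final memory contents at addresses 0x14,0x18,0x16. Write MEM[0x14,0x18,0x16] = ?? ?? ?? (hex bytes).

MEM[0x14,0x18,0x16] = 77 a2 d6

#0 dst[0x0e+3] := {0xd6,0x0a,0xe2}
#1 dst[0x1c+2] := {0x0a,0xe2}
#2 dst[0x13+4] := {0xa5,0x77,0xa2,0xd6}
#3 dst[0x17+2] := {0xa4,0xa2}
query mem[0x14]=0x77, mem[0x18]=0xa2, mem[0x16]=0xd6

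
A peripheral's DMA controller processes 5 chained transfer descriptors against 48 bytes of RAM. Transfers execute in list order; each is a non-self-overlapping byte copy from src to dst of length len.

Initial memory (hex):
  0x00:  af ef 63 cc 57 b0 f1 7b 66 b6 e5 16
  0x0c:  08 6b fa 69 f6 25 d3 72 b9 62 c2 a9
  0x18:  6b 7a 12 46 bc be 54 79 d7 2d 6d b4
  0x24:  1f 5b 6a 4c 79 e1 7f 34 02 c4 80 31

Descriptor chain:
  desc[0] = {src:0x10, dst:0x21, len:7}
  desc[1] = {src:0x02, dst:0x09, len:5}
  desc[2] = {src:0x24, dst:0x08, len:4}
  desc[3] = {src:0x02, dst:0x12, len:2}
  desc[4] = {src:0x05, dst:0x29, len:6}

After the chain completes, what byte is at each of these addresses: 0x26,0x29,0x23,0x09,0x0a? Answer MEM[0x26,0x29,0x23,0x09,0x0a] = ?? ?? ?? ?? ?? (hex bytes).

MEM[0x26,0x29,0x23,0x09,0x0a] = 62 b0 d3 b9 62

D0: mem[0x21..0x27] <- [f6 25 d3 72 b9 62 c2]
D1: mem[0x09..0x0d] <- [63 cc 57 b0 f1]
D2: mem[0x08..0x0b] <- [72 b9 62 c2]
D3: mem[0x12..0x13] <- [63 cc]
D4: mem[0x29..0x2e] <- [b0 f1 7b 72 b9 62]
query mem[0x26]=0x62, mem[0x29]=0xb0, mem[0x23]=0xd3, mem[0x09]=0xb9, mem[0x0a]=0x62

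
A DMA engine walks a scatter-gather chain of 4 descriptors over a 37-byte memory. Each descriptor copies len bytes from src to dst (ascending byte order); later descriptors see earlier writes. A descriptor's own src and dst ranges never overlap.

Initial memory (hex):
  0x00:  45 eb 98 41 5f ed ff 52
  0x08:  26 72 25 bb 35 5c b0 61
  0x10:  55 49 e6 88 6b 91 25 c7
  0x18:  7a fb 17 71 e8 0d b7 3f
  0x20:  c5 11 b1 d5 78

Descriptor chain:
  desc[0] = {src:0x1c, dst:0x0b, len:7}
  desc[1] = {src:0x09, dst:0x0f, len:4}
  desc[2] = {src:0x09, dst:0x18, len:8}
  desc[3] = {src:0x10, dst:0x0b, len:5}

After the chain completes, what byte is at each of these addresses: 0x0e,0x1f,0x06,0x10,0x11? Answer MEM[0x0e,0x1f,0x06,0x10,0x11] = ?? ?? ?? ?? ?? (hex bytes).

[0] 0x1c->0x0b len=7 : e8 0d b7 3f c5 11 b1
[1] 0x09->0x0f len=4 : 72 25 e8 0d
[2] 0x09->0x18 len=8 : 72 25 e8 0d b7 3f 72 25
[3] 0x10->0x0b len=5 : 25 e8 0d 88 6b
query mem[0x0e]=0x88, mem[0x1f]=0x25, mem[0x06]=0xff, mem[0x10]=0x25, mem[0x11]=0xe8

MEM[0x0e,0x1f,0x06,0x10,0x11] = 88 25 ff 25 e8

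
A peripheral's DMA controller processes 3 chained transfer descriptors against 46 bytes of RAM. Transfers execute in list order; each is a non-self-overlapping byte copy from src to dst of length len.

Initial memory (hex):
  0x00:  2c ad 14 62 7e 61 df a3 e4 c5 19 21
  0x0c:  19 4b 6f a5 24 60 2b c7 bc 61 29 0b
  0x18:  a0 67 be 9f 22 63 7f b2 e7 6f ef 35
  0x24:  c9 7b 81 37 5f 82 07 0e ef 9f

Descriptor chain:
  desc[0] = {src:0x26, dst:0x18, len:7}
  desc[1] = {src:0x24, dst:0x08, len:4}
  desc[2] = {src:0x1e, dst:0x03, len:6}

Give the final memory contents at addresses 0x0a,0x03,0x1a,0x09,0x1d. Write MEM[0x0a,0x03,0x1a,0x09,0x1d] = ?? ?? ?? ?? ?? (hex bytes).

MEM[0x0a,0x03,0x1a,0x09,0x1d] = 81 ef 5f 7b 0e

  after D0: wrote 7B at 0x18 = 81375f82070eef
  after D1: wrote 4B at 0x08 = c97b8137
  after D2: wrote 6B at 0x03 = efb2e76fef35
query mem[0x0a]=0x81, mem[0x03]=0xef, mem[0x1a]=0x5f, mem[0x09]=0x7b, mem[0x1d]=0x0e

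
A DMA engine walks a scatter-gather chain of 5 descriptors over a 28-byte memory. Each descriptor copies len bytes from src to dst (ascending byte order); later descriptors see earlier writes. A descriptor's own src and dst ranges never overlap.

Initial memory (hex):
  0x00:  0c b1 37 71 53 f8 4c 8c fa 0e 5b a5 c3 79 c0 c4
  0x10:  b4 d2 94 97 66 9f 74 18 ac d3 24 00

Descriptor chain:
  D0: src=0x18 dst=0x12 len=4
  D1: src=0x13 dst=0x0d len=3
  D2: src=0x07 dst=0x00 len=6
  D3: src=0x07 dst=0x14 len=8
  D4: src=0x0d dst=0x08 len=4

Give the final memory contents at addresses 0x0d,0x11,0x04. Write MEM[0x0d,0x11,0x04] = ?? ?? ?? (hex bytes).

MEM[0x0d,0x11,0x04] = d3 d2 a5

#0 dst[0x12+4] := {0xac,0xd3,0x24,0x00}
#1 dst[0x0d+3] := {0xd3,0x24,0x00}
#2 dst[0x00+6] := {0x8c,0xfa,0x0e,0x5b,0xa5,0xc3}
#3 dst[0x14+8] := {0x8c,0xfa,0x0e,0x5b,0xa5,0xc3,0xd3,0x24}
#4 dst[0x08+4] := {0xd3,0x24,0x00,0xb4}
query mem[0x0d]=0xd3, mem[0x11]=0xd2, mem[0x04]=0xa5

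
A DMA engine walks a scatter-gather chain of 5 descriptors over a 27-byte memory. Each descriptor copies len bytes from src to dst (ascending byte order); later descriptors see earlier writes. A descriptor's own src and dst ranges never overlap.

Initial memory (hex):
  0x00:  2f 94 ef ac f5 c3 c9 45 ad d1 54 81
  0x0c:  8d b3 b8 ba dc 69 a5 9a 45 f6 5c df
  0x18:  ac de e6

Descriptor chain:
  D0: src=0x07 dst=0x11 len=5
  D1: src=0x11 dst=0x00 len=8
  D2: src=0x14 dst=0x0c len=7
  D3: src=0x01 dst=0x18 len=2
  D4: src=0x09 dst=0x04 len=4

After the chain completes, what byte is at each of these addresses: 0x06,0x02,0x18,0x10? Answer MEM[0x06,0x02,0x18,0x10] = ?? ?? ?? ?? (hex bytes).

MEM[0x06,0x02,0x18,0x10] = 81 d1 ad ac

D0: mem[0x11..0x15] <- [45 ad d1 54 81]
D1: mem[0x00..0x07] <- [45 ad d1 54 81 5c df ac]
D2: mem[0x0c..0x12] <- [54 81 5c df ac de e6]
D3: mem[0x18..0x19] <- [ad d1]
D4: mem[0x04..0x07] <- [d1 54 81 54]
query mem[0x06]=0x81, mem[0x02]=0xd1, mem[0x18]=0xad, mem[0x10]=0xac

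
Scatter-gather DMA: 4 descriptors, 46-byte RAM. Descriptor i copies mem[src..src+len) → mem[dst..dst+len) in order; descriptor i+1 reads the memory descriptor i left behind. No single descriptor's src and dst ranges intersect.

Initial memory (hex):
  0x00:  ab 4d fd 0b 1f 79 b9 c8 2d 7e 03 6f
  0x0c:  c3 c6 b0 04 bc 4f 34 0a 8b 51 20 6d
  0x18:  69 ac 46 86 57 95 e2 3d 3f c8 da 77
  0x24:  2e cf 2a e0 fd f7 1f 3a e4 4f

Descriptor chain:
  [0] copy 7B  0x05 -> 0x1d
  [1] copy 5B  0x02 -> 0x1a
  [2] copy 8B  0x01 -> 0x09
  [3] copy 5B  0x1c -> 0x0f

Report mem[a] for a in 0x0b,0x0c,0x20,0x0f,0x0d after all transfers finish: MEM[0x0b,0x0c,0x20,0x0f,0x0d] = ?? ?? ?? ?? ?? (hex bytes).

  after D0: wrote 7B at 0x1d = 79b9c82d7e036f
  after D1: wrote 5B at 0x1a = fd0b1f79b9
  after D2: wrote 8B at 0x09 = 4dfd0b1f79b9c82d
  after D3: wrote 5B at 0x0f = 1f79b9c82d
query mem[0x0b]=0x0b, mem[0x0c]=0x1f, mem[0x20]=0x2d, mem[0x0f]=0x1f, mem[0x0d]=0x79

MEM[0x0b,0x0c,0x20,0x0f,0x0d] = 0b 1f 2d 1f 79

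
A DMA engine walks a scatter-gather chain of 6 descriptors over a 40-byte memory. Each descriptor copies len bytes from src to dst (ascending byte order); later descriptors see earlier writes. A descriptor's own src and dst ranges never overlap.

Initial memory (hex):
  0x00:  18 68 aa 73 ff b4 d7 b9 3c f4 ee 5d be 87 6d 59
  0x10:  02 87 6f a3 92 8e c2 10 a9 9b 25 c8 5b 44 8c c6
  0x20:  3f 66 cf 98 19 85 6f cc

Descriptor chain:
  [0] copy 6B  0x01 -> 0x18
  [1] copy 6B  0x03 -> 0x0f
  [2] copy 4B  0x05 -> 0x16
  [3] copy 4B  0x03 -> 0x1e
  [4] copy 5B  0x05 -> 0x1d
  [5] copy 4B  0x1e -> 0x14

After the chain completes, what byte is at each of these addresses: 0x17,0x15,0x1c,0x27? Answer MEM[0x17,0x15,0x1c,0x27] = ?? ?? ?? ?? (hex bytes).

D0: mem[0x18..0x1d] <- [68 aa 73 ff b4 d7]
D1: mem[0x0f..0x14] <- [73 ff b4 d7 b9 3c]
D2: mem[0x16..0x19] <- [b4 d7 b9 3c]
D3: mem[0x1e..0x21] <- [73 ff b4 d7]
D4: mem[0x1d..0x21] <- [b4 d7 b9 3c f4]
D5: mem[0x14..0x17] <- [d7 b9 3c f4]
query mem[0x17]=0xf4, mem[0x15]=0xb9, mem[0x1c]=0xb4, mem[0x27]=0xcc

MEM[0x17,0x15,0x1c,0x27] = f4 b9 b4 cc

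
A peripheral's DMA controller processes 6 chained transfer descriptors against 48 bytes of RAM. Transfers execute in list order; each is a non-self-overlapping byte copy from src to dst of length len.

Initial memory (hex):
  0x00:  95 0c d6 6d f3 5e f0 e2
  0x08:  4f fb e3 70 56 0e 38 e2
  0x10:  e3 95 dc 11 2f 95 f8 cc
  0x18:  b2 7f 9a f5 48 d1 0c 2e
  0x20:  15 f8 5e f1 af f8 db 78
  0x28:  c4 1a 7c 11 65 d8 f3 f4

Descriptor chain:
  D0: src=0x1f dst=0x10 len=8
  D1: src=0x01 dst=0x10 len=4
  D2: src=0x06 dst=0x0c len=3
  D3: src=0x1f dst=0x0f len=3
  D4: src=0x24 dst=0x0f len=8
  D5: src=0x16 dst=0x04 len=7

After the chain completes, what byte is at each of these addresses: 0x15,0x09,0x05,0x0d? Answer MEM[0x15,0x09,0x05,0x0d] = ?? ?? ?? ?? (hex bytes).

[0] 0x1f->0x10 len=8 : 2e 15 f8 5e f1 af f8 db
[1] 0x01->0x10 len=4 : 0c d6 6d f3
[2] 0x06->0x0c len=3 : f0 e2 4f
[3] 0x1f->0x0f len=3 : 2e 15 f8
[4] 0x24->0x0f len=8 : af f8 db 78 c4 1a 7c 11
[5] 0x16->0x04 len=7 : 11 db b2 7f 9a f5 48
query mem[0x15]=0x7c, mem[0x09]=0xf5, mem[0x05]=0xdb, mem[0x0d]=0xe2

MEM[0x15,0x09,0x05,0x0d] = 7c f5 db e2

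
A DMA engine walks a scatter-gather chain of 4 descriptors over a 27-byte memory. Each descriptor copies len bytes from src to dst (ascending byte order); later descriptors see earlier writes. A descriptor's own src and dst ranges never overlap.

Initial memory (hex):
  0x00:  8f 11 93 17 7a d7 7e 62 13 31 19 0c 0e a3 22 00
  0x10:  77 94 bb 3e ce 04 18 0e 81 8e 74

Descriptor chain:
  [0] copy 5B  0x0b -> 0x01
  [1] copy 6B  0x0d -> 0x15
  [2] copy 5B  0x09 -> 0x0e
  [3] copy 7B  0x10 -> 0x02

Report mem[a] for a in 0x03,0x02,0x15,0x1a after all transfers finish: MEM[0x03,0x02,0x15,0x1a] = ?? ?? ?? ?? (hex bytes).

MEM[0x03,0x02,0x15,0x1a] = 0e 0c a3 bb

#0 dst[0x01+5] := {0x0c,0x0e,0xa3,0x22,0x00}
#1 dst[0x15+6] := {0xa3,0x22,0x00,0x77,0x94,0xbb}
#2 dst[0x0e+5] := {0x31,0x19,0x0c,0x0e,0xa3}
#3 dst[0x02+7] := {0x0c,0x0e,0xa3,0x3e,0xce,0xa3,0x22}
query mem[0x03]=0x0e, mem[0x02]=0x0c, mem[0x15]=0xa3, mem[0x1a]=0xbb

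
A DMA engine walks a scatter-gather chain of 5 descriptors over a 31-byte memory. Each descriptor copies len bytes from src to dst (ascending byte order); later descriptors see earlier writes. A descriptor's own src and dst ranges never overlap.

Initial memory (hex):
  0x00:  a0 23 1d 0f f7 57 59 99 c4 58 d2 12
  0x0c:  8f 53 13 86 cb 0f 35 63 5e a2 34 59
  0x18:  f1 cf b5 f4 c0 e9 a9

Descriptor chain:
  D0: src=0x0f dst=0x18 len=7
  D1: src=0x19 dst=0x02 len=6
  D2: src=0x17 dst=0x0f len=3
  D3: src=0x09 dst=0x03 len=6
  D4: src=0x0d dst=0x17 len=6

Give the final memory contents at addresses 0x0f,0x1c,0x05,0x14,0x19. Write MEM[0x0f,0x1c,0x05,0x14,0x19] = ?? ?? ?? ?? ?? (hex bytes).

  after D0: wrote 7B at 0x18 = 86cb0f35635ea2
  after D1: wrote 6B at 0x02 = cb0f35635ea2
  after D2: wrote 3B at 0x0f = 5986cb
  after D3: wrote 6B at 0x03 = 58d2128f5313
  after D4: wrote 6B at 0x17 = 53135986cb35
query mem[0x0f]=0x59, mem[0x1c]=0x35, mem[0x05]=0x12, mem[0x14]=0x5e, mem[0x19]=0x59

MEM[0x0f,0x1c,0x05,0x14,0x19] = 59 35 12 5e 59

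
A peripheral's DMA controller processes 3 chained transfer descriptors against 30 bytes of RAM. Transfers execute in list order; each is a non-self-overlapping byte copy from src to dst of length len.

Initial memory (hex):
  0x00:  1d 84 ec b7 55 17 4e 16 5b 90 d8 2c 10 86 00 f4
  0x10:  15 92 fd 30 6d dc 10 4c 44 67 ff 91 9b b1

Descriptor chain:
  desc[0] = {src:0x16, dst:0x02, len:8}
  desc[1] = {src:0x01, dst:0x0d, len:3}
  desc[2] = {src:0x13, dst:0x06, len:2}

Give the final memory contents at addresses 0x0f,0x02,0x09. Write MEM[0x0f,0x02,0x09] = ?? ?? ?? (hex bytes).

MEM[0x0f,0x02,0x09] = 4c 10 b1

[0] 0x16->0x02 len=8 : 10 4c 44 67 ff 91 9b b1
[1] 0x01->0x0d len=3 : 84 10 4c
[2] 0x13->0x06 len=2 : 30 6d
query mem[0x0f]=0x4c, mem[0x02]=0x10, mem[0x09]=0xb1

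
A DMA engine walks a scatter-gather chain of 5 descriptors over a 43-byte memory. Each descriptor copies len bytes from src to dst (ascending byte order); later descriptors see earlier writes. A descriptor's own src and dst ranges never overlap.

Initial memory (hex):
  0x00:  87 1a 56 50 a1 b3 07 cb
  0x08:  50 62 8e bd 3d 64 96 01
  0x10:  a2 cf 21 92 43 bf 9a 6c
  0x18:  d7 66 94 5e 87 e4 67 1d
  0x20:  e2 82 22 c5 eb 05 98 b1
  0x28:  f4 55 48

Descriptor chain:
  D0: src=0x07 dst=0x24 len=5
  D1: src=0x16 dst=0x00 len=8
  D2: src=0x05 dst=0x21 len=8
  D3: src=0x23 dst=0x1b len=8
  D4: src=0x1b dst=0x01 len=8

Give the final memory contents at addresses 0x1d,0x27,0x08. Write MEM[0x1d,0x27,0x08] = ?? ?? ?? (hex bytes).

[0] 0x07->0x24 len=5 : cb 50 62 8e bd
[1] 0x16->0x00 len=8 : 9a 6c d7 66 94 5e 87 e4
[2] 0x05->0x21 len=8 : 5e 87 e4 50 62 8e bd 3d
[3] 0x23->0x1b len=8 : e4 50 62 8e bd 3d 55 48
[4] 0x1b->0x01 len=8 : e4 50 62 8e bd 3d 55 48
query mem[0x1d]=0x62, mem[0x27]=0xbd, mem[0x08]=0x48

MEM[0x1d,0x27,0x08] = 62 bd 48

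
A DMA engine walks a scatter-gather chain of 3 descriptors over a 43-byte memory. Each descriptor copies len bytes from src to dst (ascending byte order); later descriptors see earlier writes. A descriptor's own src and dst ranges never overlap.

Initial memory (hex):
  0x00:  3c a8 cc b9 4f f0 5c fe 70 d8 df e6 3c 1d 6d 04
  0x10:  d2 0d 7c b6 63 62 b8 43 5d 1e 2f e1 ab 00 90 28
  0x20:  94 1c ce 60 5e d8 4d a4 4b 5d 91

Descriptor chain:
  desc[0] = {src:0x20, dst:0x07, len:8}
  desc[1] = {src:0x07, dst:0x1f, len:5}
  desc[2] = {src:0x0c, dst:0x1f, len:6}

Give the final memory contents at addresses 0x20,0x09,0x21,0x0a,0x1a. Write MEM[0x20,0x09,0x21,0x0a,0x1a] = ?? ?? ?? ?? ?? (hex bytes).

D0: mem[0x07..0x0e] <- [94 1c ce 60 5e d8 4d a4]
D1: mem[0x1f..0x23] <- [94 1c ce 60 5e]
D2: mem[0x1f..0x24] <- [d8 4d a4 04 d2 0d]
query mem[0x20]=0x4d, mem[0x09]=0xce, mem[0x21]=0xa4, mem[0x0a]=0x60, mem[0x1a]=0x2f

MEM[0x20,0x09,0x21,0x0a,0x1a] = 4d ce a4 60 2f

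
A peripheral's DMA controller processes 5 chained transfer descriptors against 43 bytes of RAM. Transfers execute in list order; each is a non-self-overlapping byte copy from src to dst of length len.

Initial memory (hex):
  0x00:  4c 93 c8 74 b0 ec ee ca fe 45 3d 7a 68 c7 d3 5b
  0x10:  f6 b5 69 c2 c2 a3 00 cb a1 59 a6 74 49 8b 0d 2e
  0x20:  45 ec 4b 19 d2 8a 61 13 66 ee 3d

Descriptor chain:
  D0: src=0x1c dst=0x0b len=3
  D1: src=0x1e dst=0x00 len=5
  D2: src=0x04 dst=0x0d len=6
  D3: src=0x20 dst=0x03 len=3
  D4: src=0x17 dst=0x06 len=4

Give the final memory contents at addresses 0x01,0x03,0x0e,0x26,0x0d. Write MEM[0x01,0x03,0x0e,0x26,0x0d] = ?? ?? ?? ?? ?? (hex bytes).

D0: mem[0x0b..0x0d] <- [49 8b 0d]
D1: mem[0x00..0x04] <- [0d 2e 45 ec 4b]
D2: mem[0x0d..0x12] <- [4b ec ee ca fe 45]
D3: mem[0x03..0x05] <- [45 ec 4b]
D4: mem[0x06..0x09] <- [cb a1 59 a6]
query mem[0x01]=0x2e, mem[0x03]=0x45, mem[0x0e]=0xec, mem[0x26]=0x61, mem[0x0d]=0x4b

MEM[0x01,0x03,0x0e,0x26,0x0d] = 2e 45 ec 61 4b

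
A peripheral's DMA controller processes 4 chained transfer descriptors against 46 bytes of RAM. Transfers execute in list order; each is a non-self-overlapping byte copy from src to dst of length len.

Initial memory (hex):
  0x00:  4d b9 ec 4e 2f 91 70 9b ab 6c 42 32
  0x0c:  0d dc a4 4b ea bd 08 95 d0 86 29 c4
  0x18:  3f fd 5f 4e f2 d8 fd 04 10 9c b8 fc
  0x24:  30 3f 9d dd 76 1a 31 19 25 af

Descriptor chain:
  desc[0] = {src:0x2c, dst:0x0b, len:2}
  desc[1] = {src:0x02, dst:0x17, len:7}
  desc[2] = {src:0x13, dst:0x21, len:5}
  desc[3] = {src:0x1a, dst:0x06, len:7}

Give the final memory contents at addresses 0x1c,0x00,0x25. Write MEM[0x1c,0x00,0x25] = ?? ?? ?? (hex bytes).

MEM[0x1c,0x00,0x25] = 9b 4d ec

  after D0: wrote 2B at 0x0b = 25af
  after D1: wrote 7B at 0x17 = ec4e2f91709bab
  after D2: wrote 5B at 0x21 = 95d08629ec
  after D3: wrote 7B at 0x06 = 91709babfd0410
query mem[0x1c]=0x9b, mem[0x00]=0x4d, mem[0x25]=0xec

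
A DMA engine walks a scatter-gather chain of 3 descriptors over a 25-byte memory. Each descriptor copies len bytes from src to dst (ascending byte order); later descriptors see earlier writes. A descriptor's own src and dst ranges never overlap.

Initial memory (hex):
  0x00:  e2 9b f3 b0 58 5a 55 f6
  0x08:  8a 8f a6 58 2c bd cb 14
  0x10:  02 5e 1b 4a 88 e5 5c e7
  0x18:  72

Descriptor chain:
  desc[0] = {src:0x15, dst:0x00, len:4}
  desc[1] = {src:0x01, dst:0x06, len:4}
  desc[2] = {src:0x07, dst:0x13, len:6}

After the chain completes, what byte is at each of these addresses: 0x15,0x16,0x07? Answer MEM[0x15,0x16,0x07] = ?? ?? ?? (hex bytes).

MEM[0x15,0x16,0x07] = 58 a6 e7

  after D0: wrote 4B at 0x00 = e55ce772
  after D1: wrote 4B at 0x06 = 5ce77258
  after D2: wrote 6B at 0x13 = e77258a6582c
query mem[0x15]=0x58, mem[0x16]=0xa6, mem[0x07]=0xe7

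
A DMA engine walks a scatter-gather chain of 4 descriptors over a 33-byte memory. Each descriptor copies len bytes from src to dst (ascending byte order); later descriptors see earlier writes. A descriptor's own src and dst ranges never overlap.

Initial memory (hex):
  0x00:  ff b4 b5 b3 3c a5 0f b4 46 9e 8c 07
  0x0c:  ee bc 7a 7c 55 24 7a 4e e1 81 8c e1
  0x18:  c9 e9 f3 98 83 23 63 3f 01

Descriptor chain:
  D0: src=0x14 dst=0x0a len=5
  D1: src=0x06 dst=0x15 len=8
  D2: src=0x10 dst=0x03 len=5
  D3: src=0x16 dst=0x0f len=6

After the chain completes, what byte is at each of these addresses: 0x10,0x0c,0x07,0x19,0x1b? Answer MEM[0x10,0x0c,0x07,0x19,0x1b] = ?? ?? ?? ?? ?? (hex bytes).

  after D0: wrote 5B at 0x0a = e1818ce1c9
  after D1: wrote 8B at 0x15 = 0fb4469ee1818ce1
  after D2: wrote 5B at 0x03 = 55247a4ee1
  after D3: wrote 6B at 0x0f = b4469ee1818c
query mem[0x10]=0x46, mem[0x0c]=0x8c, mem[0x07]=0xe1, mem[0x19]=0xe1, mem[0x1b]=0x8c

MEM[0x10,0x0c,0x07,0x19,0x1b] = 46 8c e1 e1 8c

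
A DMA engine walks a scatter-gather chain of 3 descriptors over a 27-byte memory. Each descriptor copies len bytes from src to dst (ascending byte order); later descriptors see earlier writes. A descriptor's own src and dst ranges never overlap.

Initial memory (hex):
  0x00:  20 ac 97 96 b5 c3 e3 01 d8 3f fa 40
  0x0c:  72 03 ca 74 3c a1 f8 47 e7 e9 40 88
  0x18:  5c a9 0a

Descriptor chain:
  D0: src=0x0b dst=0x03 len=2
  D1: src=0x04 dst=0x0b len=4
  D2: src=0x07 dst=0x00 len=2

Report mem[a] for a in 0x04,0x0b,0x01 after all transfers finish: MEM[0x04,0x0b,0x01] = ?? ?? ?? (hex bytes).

  after D0: wrote 2B at 0x03 = 4072
  after D1: wrote 4B at 0x0b = 72c3e301
  after D2: wrote 2B at 0x00 = 01d8
query mem[0x04]=0x72, mem[0x0b]=0x72, mem[0x01]=0xd8

MEM[0x04,0x0b,0x01] = 72 72 d8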